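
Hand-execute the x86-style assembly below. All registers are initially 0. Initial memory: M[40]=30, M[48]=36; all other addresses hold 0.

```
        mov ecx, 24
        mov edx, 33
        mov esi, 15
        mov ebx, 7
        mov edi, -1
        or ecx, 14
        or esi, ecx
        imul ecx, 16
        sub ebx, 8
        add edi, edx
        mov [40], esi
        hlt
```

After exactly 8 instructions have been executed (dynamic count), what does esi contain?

31

after mov ecx, 24: ecx=24
after mov edx, 33: edx=33
after mov esi, 15: esi=15
after mov ebx, 7: ebx=7
after mov edi, -1: edi=-1
after or ecx, 14: ecx=24|14=30
after or esi, ecx: esi=15|30=31
after imul ecx, 16: ecx=30*16=480
After step 8: esi = 31.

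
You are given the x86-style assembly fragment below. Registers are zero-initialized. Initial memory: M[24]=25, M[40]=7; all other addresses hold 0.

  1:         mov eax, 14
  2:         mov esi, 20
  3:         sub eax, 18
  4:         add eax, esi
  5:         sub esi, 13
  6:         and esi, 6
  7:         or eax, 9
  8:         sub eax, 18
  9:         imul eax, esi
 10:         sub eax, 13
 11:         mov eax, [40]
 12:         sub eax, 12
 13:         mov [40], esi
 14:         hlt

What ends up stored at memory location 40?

mov eax, 14 → eax=14
mov esi, 20 → esi=20
sub eax, 18 → eax=14-18=-4
add eax, esi → eax=(-4)+20=16
sub esi, 13 → esi=20-13=7
and esi, 6 → esi=7&6=6
or eax, 9 → eax=16|9=25
sub eax, 18 → eax=25-18=7
imul eax, esi → eax=7*6=42
sub eax, 13 → eax=42-13=29
mov eax, [40] → eax=M[40]=7
sub eax, 12 → eax=7-12=-5
mov [40], esi → M[40]=6
halt.

6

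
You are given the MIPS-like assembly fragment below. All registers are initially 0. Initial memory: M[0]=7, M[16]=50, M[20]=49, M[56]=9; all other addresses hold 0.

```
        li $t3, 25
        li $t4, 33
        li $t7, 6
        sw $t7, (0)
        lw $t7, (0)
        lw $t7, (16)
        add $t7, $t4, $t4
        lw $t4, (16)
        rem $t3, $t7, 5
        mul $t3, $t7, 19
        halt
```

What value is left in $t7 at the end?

after li $t3, 25: $t3=25
after li $t4, 33: $t4=33
after li $t7, 6: $t7=6
sw $t7, (0) → M[0]=6
after lw $t7, (0): $t7=M[0]=6
after lw $t7, (16): $t7=M[16]=50
after add $t7, $t4, $t4: $t7=33+33=66
after lw $t4, (16): $t4=M[16]=50
after rem $t3, $t7, 5: $t3=66%5=1
after mul $t3, $t7, 19: $t3=66*19=1254
halt.

66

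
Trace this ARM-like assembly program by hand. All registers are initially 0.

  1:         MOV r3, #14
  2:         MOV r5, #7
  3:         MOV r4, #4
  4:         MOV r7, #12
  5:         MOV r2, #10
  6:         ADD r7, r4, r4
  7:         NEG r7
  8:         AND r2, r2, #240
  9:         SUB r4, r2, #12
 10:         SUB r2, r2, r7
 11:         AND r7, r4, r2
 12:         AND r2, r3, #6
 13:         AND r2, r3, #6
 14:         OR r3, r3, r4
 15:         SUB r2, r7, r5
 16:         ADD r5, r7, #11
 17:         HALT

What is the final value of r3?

-2

MOV r3, #14 → r3=14
MOV r5, #7 → r5=7
MOV r4, #4 → r4=4
MOV r7, #12 → r7=12
MOV r2, #10 → r2=10
ADD r7, r4, r4 → r7=4+4=8
NEG r7 → r7=-(8)=-8
AND r2, r2, #240 → r2=10&240=0
SUB r4, r2, #12 → r4=0-12=-12
SUB r2, r2, r7 → r2=0-(-8)=8
AND r7, r4, r2 → r7=(-12)&8=0
AND r2, r3, #6 → r2=14&6=6
AND r2, r3, #6 → r2=14&6=6
OR r3, r3, r4 → r3=14|(-12)=-2
SUB r2, r7, r5 → r2=0-7=-7
ADD r5, r7, #11 → r5=0+11=11
halt.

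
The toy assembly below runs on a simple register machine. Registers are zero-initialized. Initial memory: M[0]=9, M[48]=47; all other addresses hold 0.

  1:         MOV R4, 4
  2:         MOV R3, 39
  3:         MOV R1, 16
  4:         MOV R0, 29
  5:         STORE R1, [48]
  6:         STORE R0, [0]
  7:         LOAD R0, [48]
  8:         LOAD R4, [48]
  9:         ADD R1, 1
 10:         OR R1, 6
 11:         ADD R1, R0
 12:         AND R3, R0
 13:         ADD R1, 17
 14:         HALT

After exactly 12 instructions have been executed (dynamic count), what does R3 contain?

after MOV R4, 4: R4=4
after MOV R3, 39: R3=39
after MOV R1, 16: R1=16
after MOV R0, 29: R0=29
STORE R1, [48] → M[48]=16
STORE R0, [0] → M[0]=29
after LOAD R0, [48]: R0=M[48]=16
after LOAD R4, [48]: R4=M[48]=16
after ADD R1, 1: R1=16+1=17
after OR R1, 6: R1=17|6=23
after ADD R1, R0: R1=23+16=39
after AND R3, R0: R3=39&16=0
After step 12: R3 = 0.

0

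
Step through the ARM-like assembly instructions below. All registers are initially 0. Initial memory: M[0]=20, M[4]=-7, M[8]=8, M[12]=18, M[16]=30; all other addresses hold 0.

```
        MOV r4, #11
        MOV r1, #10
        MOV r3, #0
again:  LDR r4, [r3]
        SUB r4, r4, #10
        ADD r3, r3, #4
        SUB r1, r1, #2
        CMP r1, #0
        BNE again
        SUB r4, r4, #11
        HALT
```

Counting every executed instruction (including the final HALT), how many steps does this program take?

r4=11
r1=10
r3=0
r4=M[0]=20
r4=20-10=10
r3=0+4=4
r1=10-2=8
CMP r1, #0  (cmp 8,0)
BNE again: taken
r4=M[4]=-7
r4=(-7)-10=-17
r3=4+4=8
r1=8-2=6
CMP r1, #0  (cmp 6,0)
BNE again: taken
r4=M[8]=8
r4=8-10=-2
r3=8+4=12
r1=6-2=4
CMP r1, #0  (cmp 4,0)
BNE again: taken
r4=M[12]=18
r4=18-10=8
r3=12+4=16
r1=4-2=2
CMP r1, #0  (cmp 2,0)
BNE again: taken
r4=M[16]=30
r4=30-10=20
r3=16+4=20
r1=2-2=0
CMP r1, #0  (cmp 0,0)
BNE again: not taken
r4=20-11=9
halt.
Total executed instructions: 35.

35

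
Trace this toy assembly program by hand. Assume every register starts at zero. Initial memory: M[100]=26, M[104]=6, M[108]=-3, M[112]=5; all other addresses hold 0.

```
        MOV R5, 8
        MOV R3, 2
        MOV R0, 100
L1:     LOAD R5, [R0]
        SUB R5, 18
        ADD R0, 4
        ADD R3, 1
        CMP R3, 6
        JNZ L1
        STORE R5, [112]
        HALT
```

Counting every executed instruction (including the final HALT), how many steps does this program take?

29

after MOV R5, 8: R5=8
after MOV R3, 2: R3=2
after MOV R0, 100: R0=100
after LOAD R5, [R0]: R5=M[100]=26
after SUB R5, 18: R5=26-18=8
after ADD R0, 4: R0=100+4=104
after ADD R3, 1: R3=2+1=3
CMP R3, 6  (cmp 3,6)
JNZ L1: taken
after LOAD R5, [R0]: R5=M[104]=6
after SUB R5, 18: R5=6-18=-12
after ADD R0, 4: R0=104+4=108
after ADD R3, 1: R3=3+1=4
CMP R3, 6  (cmp 4,6)
JNZ L1: taken
after LOAD R5, [R0]: R5=M[108]=-3
after SUB R5, 18: R5=(-3)-18=-21
after ADD R0, 4: R0=108+4=112
after ADD R3, 1: R3=4+1=5
CMP R3, 6  (cmp 5,6)
JNZ L1: taken
after LOAD R5, [R0]: R5=M[112]=5
after SUB R5, 18: R5=5-18=-13
after ADD R0, 4: R0=112+4=116
after ADD R3, 1: R3=5+1=6
CMP R3, 6  (cmp 6,6)
JNZ L1: not taken
STORE R5, [112] → M[112]=-13
halt.
Total executed instructions: 29.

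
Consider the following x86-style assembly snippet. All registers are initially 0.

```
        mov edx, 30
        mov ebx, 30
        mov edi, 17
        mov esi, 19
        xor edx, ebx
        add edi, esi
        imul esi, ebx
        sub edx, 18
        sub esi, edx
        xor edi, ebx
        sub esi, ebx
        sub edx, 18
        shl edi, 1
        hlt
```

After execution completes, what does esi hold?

edx=30
ebx=30
edi=17
esi=19
edx=30^30=0
edi=17+19=36
esi=19*30=570
edx=0-18=-18
esi=570-(-18)=588
edi=36^30=58
esi=588-30=558
edx=(-18)-18=-36
edi=58<<1=116
halt.

558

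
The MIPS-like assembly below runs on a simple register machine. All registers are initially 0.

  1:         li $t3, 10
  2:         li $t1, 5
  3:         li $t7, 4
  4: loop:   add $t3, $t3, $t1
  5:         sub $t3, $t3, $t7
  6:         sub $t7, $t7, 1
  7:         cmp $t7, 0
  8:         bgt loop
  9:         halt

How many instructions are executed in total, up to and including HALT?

li $t3, 10 → $t3=10
li $t1, 5 → $t1=5
li $t7, 4 → $t7=4
add $t3, $t3, $t1 → $t3=10+5=15
sub $t3, $t3, $t7 → $t3=15-4=11
sub $t7, $t7, 1 → $t7=4-1=3
cmp $t7, 0  (cmp 3,0)
bgt loop: taken
add $t3, $t3, $t1 → $t3=11+5=16
sub $t3, $t3, $t7 → $t3=16-3=13
sub $t7, $t7, 1 → $t7=3-1=2
cmp $t7, 0  (cmp 2,0)
bgt loop: taken
add $t3, $t3, $t1 → $t3=13+5=18
sub $t3, $t3, $t7 → $t3=18-2=16
sub $t7, $t7, 1 → $t7=2-1=1
cmp $t7, 0  (cmp 1,0)
bgt loop: taken
add $t3, $t3, $t1 → $t3=16+5=21
sub $t3, $t3, $t7 → $t3=21-1=20
sub $t7, $t7, 1 → $t7=1-1=0
cmp $t7, 0  (cmp 0,0)
bgt loop: not taken
halt.
Total executed instructions: 24.

24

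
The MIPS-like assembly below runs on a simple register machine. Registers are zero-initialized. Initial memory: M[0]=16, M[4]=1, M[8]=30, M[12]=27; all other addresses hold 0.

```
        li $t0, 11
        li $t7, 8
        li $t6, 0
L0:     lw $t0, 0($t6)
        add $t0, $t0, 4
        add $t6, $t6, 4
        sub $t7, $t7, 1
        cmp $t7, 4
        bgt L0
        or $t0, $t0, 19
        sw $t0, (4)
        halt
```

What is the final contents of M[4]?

after li $t0, 11: $t0=11
after li $t7, 8: $t7=8
after li $t6, 0: $t6=0
after lw $t0, 0($t6): $t0=M[0]=16
after add $t0, $t0, 4: $t0=16+4=20
after add $t6, $t6, 4: $t6=0+4=4
after sub $t7, $t7, 1: $t7=8-1=7
cmp $t7, 4  (cmp 7,4)
bgt L0: taken
after lw $t0, 0($t6): $t0=M[4]=1
after add $t0, $t0, 4: $t0=1+4=5
after add $t6, $t6, 4: $t6=4+4=8
after sub $t7, $t7, 1: $t7=7-1=6
cmp $t7, 4  (cmp 6,4)
bgt L0: taken
after lw $t0, 0($t6): $t0=M[8]=30
after add $t0, $t0, 4: $t0=30+4=34
after add $t6, $t6, 4: $t6=8+4=12
after sub $t7, $t7, 1: $t7=6-1=5
cmp $t7, 4  (cmp 5,4)
bgt L0: taken
after lw $t0, 0($t6): $t0=M[12]=27
after add $t0, $t0, 4: $t0=27+4=31
after add $t6, $t6, 4: $t6=12+4=16
after sub $t7, $t7, 1: $t7=5-1=4
cmp $t7, 4  (cmp 4,4)
bgt L0: not taken
after or $t0, $t0, 19: $t0=31|19=31
sw $t0, (4) → M[4]=31
halt.

31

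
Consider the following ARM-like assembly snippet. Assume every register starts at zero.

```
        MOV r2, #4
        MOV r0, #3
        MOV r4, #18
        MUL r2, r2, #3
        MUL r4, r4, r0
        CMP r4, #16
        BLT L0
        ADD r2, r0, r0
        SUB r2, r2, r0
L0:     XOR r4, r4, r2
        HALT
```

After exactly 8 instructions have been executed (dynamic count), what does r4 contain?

after MOV r2, #4: r2=4
after MOV r0, #3: r0=3
after MOV r4, #18: r4=18
after MUL r2, r2, #3: r2=4*3=12
after MUL r4, r4, r0: r4=18*3=54
CMP r4, #16  (cmp 54,16)
BLT L0: not taken
after ADD r2, r0, r0: r2=3+3=6
After step 8: r4 = 54.

54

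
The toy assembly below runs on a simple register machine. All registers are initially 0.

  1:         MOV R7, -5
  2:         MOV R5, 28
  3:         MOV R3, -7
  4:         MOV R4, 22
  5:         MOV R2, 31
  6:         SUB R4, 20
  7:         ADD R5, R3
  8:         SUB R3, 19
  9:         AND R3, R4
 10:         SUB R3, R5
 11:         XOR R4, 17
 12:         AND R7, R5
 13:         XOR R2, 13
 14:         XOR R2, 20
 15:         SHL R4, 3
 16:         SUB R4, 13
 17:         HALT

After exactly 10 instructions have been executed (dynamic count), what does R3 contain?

-19

after MOV R7, -5: R7=-5
after MOV R5, 28: R5=28
after MOV R3, -7: R3=-7
after MOV R4, 22: R4=22
after MOV R2, 31: R2=31
after SUB R4, 20: R4=22-20=2
after ADD R5, R3: R5=28+(-7)=21
after SUB R3, 19: R3=(-7)-19=-26
after AND R3, R4: R3=(-26)&2=2
after SUB R3, R5: R3=2-21=-19
After step 10: R3 = -19.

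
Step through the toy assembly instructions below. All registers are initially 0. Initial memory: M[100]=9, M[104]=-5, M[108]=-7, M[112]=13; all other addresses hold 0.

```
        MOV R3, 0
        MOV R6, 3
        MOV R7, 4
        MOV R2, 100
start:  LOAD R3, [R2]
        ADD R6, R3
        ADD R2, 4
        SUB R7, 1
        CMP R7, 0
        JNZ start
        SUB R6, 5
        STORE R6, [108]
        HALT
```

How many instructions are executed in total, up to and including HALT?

31

MOV R3, 0 → R3=0
MOV R6, 3 → R6=3
MOV R7, 4 → R7=4
MOV R2, 100 → R2=100
LOAD R3, [R2] → R3=M[100]=9
ADD R6, R3 → R6=3+9=12
ADD R2, 4 → R2=100+4=104
SUB R7, 1 → R7=4-1=3
CMP R7, 0  (cmp 3,0)
JNZ start: taken
LOAD R3, [R2] → R3=M[104]=-5
ADD R6, R3 → R6=12+(-5)=7
ADD R2, 4 → R2=104+4=108
SUB R7, 1 → R7=3-1=2
CMP R7, 0  (cmp 2,0)
JNZ start: taken
LOAD R3, [R2] → R3=M[108]=-7
ADD R6, R3 → R6=7+(-7)=0
ADD R2, 4 → R2=108+4=112
SUB R7, 1 → R7=2-1=1
CMP R7, 0  (cmp 1,0)
JNZ start: taken
LOAD R3, [R2] → R3=M[112]=13
ADD R6, R3 → R6=0+13=13
ADD R2, 4 → R2=112+4=116
SUB R7, 1 → R7=1-1=0
CMP R7, 0  (cmp 0,0)
JNZ start: not taken
SUB R6, 5 → R6=13-5=8
STORE R6, [108] → M[108]=8
halt.
Total executed instructions: 31.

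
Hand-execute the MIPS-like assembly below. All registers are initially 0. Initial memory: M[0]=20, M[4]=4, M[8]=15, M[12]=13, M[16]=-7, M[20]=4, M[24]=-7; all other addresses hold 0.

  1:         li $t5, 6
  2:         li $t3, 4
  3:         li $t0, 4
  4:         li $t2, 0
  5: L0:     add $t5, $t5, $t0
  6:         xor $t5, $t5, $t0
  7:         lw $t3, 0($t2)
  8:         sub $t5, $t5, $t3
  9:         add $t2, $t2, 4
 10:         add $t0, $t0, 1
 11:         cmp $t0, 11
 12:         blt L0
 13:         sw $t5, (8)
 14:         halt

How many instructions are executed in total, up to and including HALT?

62

li $t5, 6 → $t5=6
li $t3, 4 → $t3=4
li $t0, 4 → $t0=4
li $t2, 0 → $t2=0
add $t5, $t5, $t0 → $t5=6+4=10
xor $t5, $t5, $t0 → $t5=10^4=14
lw $t3, 0($t2) → $t3=M[0]=20
sub $t5, $t5, $t3 → $t5=14-20=-6
add $t2, $t2, 4 → $t2=0+4=4
add $t0, $t0, 1 → $t0=4+1=5
cmp $t0, 11  (cmp 5,11)
blt L0: taken
add $t5, $t5, $t0 → $t5=(-6)+5=-1
xor $t5, $t5, $t0 → $t5=(-1)^5=-6
lw $t3, 0($t2) → $t3=M[4]=4
sub $t5, $t5, $t3 → $t5=(-6)-4=-10
add $t2, $t2, 4 → $t2=4+4=8
add $t0, $t0, 1 → $t0=5+1=6
cmp $t0, 11  (cmp 6,11)
blt L0: taken
add $t5, $t5, $t0 → $t5=(-10)+6=-4
xor $t5, $t5, $t0 → $t5=(-4)^6=-6
lw $t3, 0($t2) → $t3=M[8]=15
sub $t5, $t5, $t3 → $t5=(-6)-15=-21
add $t2, $t2, 4 → $t2=8+4=12
add $t0, $t0, 1 → $t0=6+1=7
cmp $t0, 11  (cmp 7,11)
blt L0: taken
add $t5, $t5, $t0 → $t5=(-21)+7=-14
xor $t5, $t5, $t0 → $t5=(-14)^7=-11
lw $t3, 0($t2) → $t3=M[12]=13
sub $t5, $t5, $t3 → $t5=(-11)-13=-24
add $t2, $t2, 4 → $t2=12+4=16
add $t0, $t0, 1 → $t0=7+1=8
cmp $t0, 11  (cmp 8,11)
blt L0: taken
add $t5, $t5, $t0 → $t5=(-24)+8=-16
xor $t5, $t5, $t0 → $t5=(-16)^8=-8
lw $t3, 0($t2) → $t3=M[16]=-7
sub $t5, $t5, $t3 → $t5=(-8)-(-7)=-1
add $t2, $t2, 4 → $t2=16+4=20
add $t0, $t0, 1 → $t0=8+1=9
cmp $t0, 11  (cmp 9,11)
blt L0: taken
add $t5, $t5, $t0 → $t5=(-1)+9=8
xor $t5, $t5, $t0 → $t5=8^9=1
lw $t3, 0($t2) → $t3=M[20]=4
sub $t5, $t5, $t3 → $t5=1-4=-3
add $t2, $t2, 4 → $t2=20+4=24
add $t0, $t0, 1 → $t0=9+1=10
cmp $t0, 11  (cmp 10,11)
blt L0: taken
add $t5, $t5, $t0 → $t5=(-3)+10=7
xor $t5, $t5, $t0 → $t5=7^10=13
lw $t3, 0($t2) → $t3=M[24]=-7
sub $t5, $t5, $t3 → $t5=13-(-7)=20
add $t2, $t2, 4 → $t2=24+4=28
add $t0, $t0, 1 → $t0=10+1=11
cmp $t0, 11  (cmp 11,11)
blt L0: not taken
sw $t5, (8) → M[8]=20
halt.
Total executed instructions: 62.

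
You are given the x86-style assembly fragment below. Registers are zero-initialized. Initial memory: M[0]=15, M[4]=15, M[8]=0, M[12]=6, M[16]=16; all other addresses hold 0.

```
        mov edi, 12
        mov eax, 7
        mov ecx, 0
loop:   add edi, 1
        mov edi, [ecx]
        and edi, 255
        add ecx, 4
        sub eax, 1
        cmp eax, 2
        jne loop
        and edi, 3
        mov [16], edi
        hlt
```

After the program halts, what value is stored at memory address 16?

0

after mov edi, 12: edi=12
after mov eax, 7: eax=7
after mov ecx, 0: ecx=0
after add edi, 1: edi=12+1=13
after mov edi, [ecx]: edi=M[0]=15
after and edi, 255: edi=15&255=15
after add ecx, 4: ecx=0+4=4
after sub eax, 1: eax=7-1=6
cmp eax, 2  (cmp 6,2)
jne loop: taken
after add edi, 1: edi=15+1=16
after mov edi, [ecx]: edi=M[4]=15
after and edi, 255: edi=15&255=15
after add ecx, 4: ecx=4+4=8
after sub eax, 1: eax=6-1=5
cmp eax, 2  (cmp 5,2)
jne loop: taken
after add edi, 1: edi=15+1=16
after mov edi, [ecx]: edi=M[8]=0
after and edi, 255: edi=0&255=0
after add ecx, 4: ecx=8+4=12
after sub eax, 1: eax=5-1=4
cmp eax, 2  (cmp 4,2)
jne loop: taken
after add edi, 1: edi=0+1=1
after mov edi, [ecx]: edi=M[12]=6
after and edi, 255: edi=6&255=6
after add ecx, 4: ecx=12+4=16
after sub eax, 1: eax=4-1=3
cmp eax, 2  (cmp 3,2)
jne loop: taken
after add edi, 1: edi=6+1=7
after mov edi, [ecx]: edi=M[16]=16
after and edi, 255: edi=16&255=16
after add ecx, 4: ecx=16+4=20
after sub eax, 1: eax=3-1=2
cmp eax, 2  (cmp 2,2)
jne loop: not taken
after and edi, 3: edi=16&3=0
mov [16], edi → M[16]=0
halt.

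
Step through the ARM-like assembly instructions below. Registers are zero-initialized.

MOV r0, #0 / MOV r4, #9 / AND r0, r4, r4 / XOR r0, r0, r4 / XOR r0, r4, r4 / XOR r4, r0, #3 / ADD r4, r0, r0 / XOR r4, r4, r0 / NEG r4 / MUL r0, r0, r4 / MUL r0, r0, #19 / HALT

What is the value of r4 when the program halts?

0

MOV r0, #0 → r0=0
MOV r4, #9 → r4=9
AND r0, r4, r4 → r0=9&9=9
XOR r0, r0, r4 → r0=9^9=0
XOR r0, r4, r4 → r0=9^9=0
XOR r4, r0, #3 → r4=0^3=3
ADD r4, r0, r0 → r4=0+0=0
XOR r4, r4, r0 → r4=0^0=0
NEG r4 → r4=-(0)=0
MUL r0, r0, r4 → r0=0*0=0
MUL r0, r0, #19 → r0=0*19=0
halt.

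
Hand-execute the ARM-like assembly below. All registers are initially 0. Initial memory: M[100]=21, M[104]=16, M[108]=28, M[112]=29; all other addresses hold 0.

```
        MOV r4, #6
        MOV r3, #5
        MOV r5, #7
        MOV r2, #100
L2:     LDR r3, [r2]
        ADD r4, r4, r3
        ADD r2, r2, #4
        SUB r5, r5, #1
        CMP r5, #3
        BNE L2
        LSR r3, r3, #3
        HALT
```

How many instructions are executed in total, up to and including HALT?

30

r4=6
r3=5
r5=7
r2=100
r3=M[100]=21
r4=6+21=27
r2=100+4=104
r5=7-1=6
CMP r5, #3  (cmp 6,3)
BNE L2: taken
r3=M[104]=16
r4=27+16=43
r2=104+4=108
r5=6-1=5
CMP r5, #3  (cmp 5,3)
BNE L2: taken
r3=M[108]=28
r4=43+28=71
r2=108+4=112
r5=5-1=4
CMP r5, #3  (cmp 4,3)
BNE L2: taken
r3=M[112]=29
r4=71+29=100
r2=112+4=116
r5=4-1=3
CMP r5, #3  (cmp 3,3)
BNE L2: not taken
r3=29>>3=3
halt.
Total executed instructions: 30.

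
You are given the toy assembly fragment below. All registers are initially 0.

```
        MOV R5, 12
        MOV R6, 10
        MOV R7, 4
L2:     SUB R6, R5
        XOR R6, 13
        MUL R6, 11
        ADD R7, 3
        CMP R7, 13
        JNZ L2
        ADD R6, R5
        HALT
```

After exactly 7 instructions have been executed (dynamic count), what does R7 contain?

7

after MOV R5, 12: R5=12
after MOV R6, 10: R6=10
after MOV R7, 4: R7=4
after SUB R6, R5: R6=10-12=-2
after XOR R6, 13: R6=(-2)^13=-13
after MUL R6, 11: R6=(-13)*11=-143
after ADD R7, 3: R7=4+3=7
After step 7: R7 = 7.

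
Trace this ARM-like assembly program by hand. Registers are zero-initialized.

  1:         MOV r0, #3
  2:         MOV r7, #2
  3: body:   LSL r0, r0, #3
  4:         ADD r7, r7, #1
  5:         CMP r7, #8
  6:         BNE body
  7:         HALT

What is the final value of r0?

after MOV r0, #3: r0=3
after MOV r7, #2: r7=2
after LSL r0, r0, #3: r0=3<<3=24
after ADD r7, r7, #1: r7=2+1=3
CMP r7, #8  (cmp 3,8)
BNE body: taken
after LSL r0, r0, #3: r0=24<<3=192
after ADD r7, r7, #1: r7=3+1=4
CMP r7, #8  (cmp 4,8)
BNE body: taken
after LSL r0, r0, #3: r0=192<<3=1536
after ADD r7, r7, #1: r7=4+1=5
CMP r7, #8  (cmp 5,8)
BNE body: taken
after LSL r0, r0, #3: r0=1536<<3=12288
after ADD r7, r7, #1: r7=5+1=6
CMP r7, #8  (cmp 6,8)
BNE body: taken
after LSL r0, r0, #3: r0=12288<<3=98304
after ADD r7, r7, #1: r7=6+1=7
CMP r7, #8  (cmp 7,8)
BNE body: taken
after LSL r0, r0, #3: r0=98304<<3=786432
after ADD r7, r7, #1: r7=7+1=8
CMP r7, #8  (cmp 8,8)
BNE body: not taken
halt.

786432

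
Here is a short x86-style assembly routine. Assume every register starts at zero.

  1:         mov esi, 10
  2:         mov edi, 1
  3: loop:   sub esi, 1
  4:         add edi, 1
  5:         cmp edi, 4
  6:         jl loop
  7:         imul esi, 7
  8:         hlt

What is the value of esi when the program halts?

49

after mov esi, 10: esi=10
after mov edi, 1: edi=1
after sub esi, 1: esi=10-1=9
after add edi, 1: edi=1+1=2
cmp edi, 4  (cmp 2,4)
jl loop: taken
after sub esi, 1: esi=9-1=8
after add edi, 1: edi=2+1=3
cmp edi, 4  (cmp 3,4)
jl loop: taken
after sub esi, 1: esi=8-1=7
after add edi, 1: edi=3+1=4
cmp edi, 4  (cmp 4,4)
jl loop: not taken
after imul esi, 7: esi=7*7=49
halt.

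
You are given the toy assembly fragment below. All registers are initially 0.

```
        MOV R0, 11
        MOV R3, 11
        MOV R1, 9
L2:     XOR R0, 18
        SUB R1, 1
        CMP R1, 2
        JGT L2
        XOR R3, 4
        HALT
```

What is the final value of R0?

R0=11
R3=11
R1=9
R0=11^18=25
R1=9-1=8
CMP R1, 2  (cmp 8,2)
JGT L2: taken
R0=25^18=11
R1=8-1=7
CMP R1, 2  (cmp 7,2)
JGT L2: taken
R0=11^18=25
R1=7-1=6
CMP R1, 2  (cmp 6,2)
JGT L2: taken
R0=25^18=11
R1=6-1=5
CMP R1, 2  (cmp 5,2)
JGT L2: taken
R0=11^18=25
R1=5-1=4
CMP R1, 2  (cmp 4,2)
JGT L2: taken
R0=25^18=11
R1=4-1=3
CMP R1, 2  (cmp 3,2)
JGT L2: taken
R0=11^18=25
R1=3-1=2
CMP R1, 2  (cmp 2,2)
JGT L2: not taken
R3=11^4=15
halt.

25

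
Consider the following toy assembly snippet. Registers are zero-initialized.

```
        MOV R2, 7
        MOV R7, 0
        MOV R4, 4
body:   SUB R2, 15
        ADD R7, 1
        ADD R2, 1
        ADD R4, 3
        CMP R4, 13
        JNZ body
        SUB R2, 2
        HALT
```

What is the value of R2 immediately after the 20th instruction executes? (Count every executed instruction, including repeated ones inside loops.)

after MOV R2, 7: R2=7
after MOV R7, 0: R7=0
after MOV R4, 4: R4=4
after SUB R2, 15: R2=7-15=-8
after ADD R7, 1: R7=0+1=1
after ADD R2, 1: R2=(-8)+1=-7
after ADD R4, 3: R4=4+3=7
CMP R4, 13  (cmp 7,13)
JNZ body: taken
after SUB R2, 15: R2=(-7)-15=-22
after ADD R7, 1: R7=1+1=2
after ADD R2, 1: R2=(-22)+1=-21
after ADD R4, 3: R4=7+3=10
CMP R4, 13  (cmp 10,13)
JNZ body: taken
after SUB R2, 15: R2=(-21)-15=-36
after ADD R7, 1: R7=2+1=3
after ADD R2, 1: R2=(-36)+1=-35
after ADD R4, 3: R4=10+3=13
CMP R4, 13  (cmp 13,13)
After step 20: R2 = -35.

-35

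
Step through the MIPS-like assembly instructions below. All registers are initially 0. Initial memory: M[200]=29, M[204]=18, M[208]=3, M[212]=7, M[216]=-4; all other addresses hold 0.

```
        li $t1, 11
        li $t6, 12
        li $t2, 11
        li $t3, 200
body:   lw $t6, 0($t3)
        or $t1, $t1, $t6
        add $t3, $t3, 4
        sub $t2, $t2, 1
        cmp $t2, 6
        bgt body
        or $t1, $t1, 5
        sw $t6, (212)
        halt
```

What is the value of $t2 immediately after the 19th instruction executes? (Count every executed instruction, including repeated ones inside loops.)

li $t1, 11 → $t1=11
li $t6, 12 → $t6=12
li $t2, 11 → $t2=11
li $t3, 200 → $t3=200
lw $t6, 0($t3) → $t6=M[200]=29
or $t1, $t1, $t6 → $t1=11|29=31
add $t3, $t3, 4 → $t3=200+4=204
sub $t2, $t2, 1 → $t2=11-1=10
cmp $t2, 6  (cmp 10,6)
bgt body: taken
lw $t6, 0($t3) → $t6=M[204]=18
or $t1, $t1, $t6 → $t1=31|18=31
add $t3, $t3, 4 → $t3=204+4=208
sub $t2, $t2, 1 → $t2=10-1=9
cmp $t2, 6  (cmp 9,6)
bgt body: taken
lw $t6, 0($t3) → $t6=M[208]=3
or $t1, $t1, $t6 → $t1=31|3=31
add $t3, $t3, 4 → $t3=208+4=212
After step 19: $t2 = 9.

9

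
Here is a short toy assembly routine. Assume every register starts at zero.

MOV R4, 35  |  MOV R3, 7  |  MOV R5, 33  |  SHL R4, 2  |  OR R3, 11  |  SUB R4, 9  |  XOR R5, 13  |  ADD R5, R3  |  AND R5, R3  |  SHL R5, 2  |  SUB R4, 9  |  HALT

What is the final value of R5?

MOV R4, 35 → R4=35
MOV R3, 7 → R3=7
MOV R5, 33 → R5=33
SHL R4, 2 → R4=35<<2=140
OR R3, 11 → R3=7|11=15
SUB R4, 9 → R4=140-9=131
XOR R5, 13 → R5=33^13=44
ADD R5, R3 → R5=44+15=59
AND R5, R3 → R5=59&15=11
SHL R5, 2 → R5=11<<2=44
SUB R4, 9 → R4=131-9=122
halt.

44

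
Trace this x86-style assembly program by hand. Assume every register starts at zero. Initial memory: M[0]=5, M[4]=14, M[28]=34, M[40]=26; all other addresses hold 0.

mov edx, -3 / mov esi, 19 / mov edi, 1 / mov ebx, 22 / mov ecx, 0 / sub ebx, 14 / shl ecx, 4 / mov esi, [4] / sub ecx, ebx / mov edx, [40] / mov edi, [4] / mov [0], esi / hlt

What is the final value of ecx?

mov edx, -3 → edx=-3
mov esi, 19 → esi=19
mov edi, 1 → edi=1
mov ebx, 22 → ebx=22
mov ecx, 0 → ecx=0
sub ebx, 14 → ebx=22-14=8
shl ecx, 4 → ecx=0<<4=0
mov esi, [4] → esi=M[4]=14
sub ecx, ebx → ecx=0-8=-8
mov edx, [40] → edx=M[40]=26
mov edi, [4] → edi=M[4]=14
mov [0], esi → M[0]=14
halt.

-8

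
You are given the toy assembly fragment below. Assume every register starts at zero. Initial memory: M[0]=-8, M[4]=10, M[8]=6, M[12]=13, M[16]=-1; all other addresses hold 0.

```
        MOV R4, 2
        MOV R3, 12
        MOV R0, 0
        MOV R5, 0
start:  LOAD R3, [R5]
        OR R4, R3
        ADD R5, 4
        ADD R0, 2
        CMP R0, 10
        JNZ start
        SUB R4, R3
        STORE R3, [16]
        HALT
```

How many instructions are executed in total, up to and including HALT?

R4=2
R3=12
R0=0
R5=0
R3=M[0]=-8
R4=2|(-8)=-6
R5=0+4=4
R0=0+2=2
CMP R0, 10  (cmp 2,10)
JNZ start: taken
R3=M[4]=10
R4=(-6)|10=-6
R5=4+4=8
R0=2+2=4
CMP R0, 10  (cmp 4,10)
JNZ start: taken
R3=M[8]=6
R4=(-6)|6=-2
R5=8+4=12
R0=4+2=6
CMP R0, 10  (cmp 6,10)
JNZ start: taken
R3=M[12]=13
R4=(-2)|13=-1
R5=12+4=16
R0=6+2=8
CMP R0, 10  (cmp 8,10)
JNZ start: taken
R3=M[16]=-1
R4=(-1)|(-1)=-1
R5=16+4=20
R0=8+2=10
CMP R0, 10  (cmp 10,10)
JNZ start: not taken
R4=(-1)-(-1)=0
STORE R3, [16] → M[16]=-1
halt.
Total executed instructions: 37.

37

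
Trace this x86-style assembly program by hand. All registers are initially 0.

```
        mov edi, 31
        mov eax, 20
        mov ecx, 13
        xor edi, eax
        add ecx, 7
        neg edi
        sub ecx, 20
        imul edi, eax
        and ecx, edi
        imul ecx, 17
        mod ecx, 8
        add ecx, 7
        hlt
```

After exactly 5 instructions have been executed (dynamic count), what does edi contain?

11

mov edi, 31 → edi=31
mov eax, 20 → eax=20
mov ecx, 13 → ecx=13
xor edi, eax → edi=31^20=11
add ecx, 7 → ecx=13+7=20
After step 5: edi = 11.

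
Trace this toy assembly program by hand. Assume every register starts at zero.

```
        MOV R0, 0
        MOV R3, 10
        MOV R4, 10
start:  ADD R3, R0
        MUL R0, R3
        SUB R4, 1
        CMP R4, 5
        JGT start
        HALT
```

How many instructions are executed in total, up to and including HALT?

29

after MOV R0, 0: R0=0
after MOV R3, 10: R3=10
after MOV R4, 10: R4=10
after ADD R3, R0: R3=10+0=10
after MUL R0, R3: R0=0*10=0
after SUB R4, 1: R4=10-1=9
CMP R4, 5  (cmp 9,5)
JGT start: taken
after ADD R3, R0: R3=10+0=10
after MUL R0, R3: R0=0*10=0
after SUB R4, 1: R4=9-1=8
CMP R4, 5  (cmp 8,5)
JGT start: taken
after ADD R3, R0: R3=10+0=10
after MUL R0, R3: R0=0*10=0
after SUB R4, 1: R4=8-1=7
CMP R4, 5  (cmp 7,5)
JGT start: taken
after ADD R3, R0: R3=10+0=10
after MUL R0, R3: R0=0*10=0
after SUB R4, 1: R4=7-1=6
CMP R4, 5  (cmp 6,5)
JGT start: taken
after ADD R3, R0: R3=10+0=10
after MUL R0, R3: R0=0*10=0
after SUB R4, 1: R4=6-1=5
CMP R4, 5  (cmp 5,5)
JGT start: not taken
halt.
Total executed instructions: 29.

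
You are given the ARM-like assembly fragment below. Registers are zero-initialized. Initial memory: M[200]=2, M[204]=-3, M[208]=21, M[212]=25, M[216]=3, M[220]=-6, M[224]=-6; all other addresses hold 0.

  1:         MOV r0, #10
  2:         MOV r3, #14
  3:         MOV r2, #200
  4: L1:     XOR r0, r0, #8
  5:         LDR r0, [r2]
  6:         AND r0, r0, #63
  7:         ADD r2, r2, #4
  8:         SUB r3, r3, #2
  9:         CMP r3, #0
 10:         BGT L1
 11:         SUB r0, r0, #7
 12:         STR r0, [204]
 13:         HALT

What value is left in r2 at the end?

r0=10
r3=14
r2=200
r0=10^8=2
r0=M[200]=2
r0=2&63=2
r2=200+4=204
r3=14-2=12
CMP r3, #0  (cmp 12,0)
BGT L1: taken
r0=2^8=10
r0=M[204]=-3
r0=(-3)&63=61
r2=204+4=208
r3=12-2=10
CMP r3, #0  (cmp 10,0)
BGT L1: taken
r0=61^8=53
r0=M[208]=21
r0=21&63=21
r2=208+4=212
r3=10-2=8
CMP r3, #0  (cmp 8,0)
BGT L1: taken
r0=21^8=29
r0=M[212]=25
r0=25&63=25
r2=212+4=216
r3=8-2=6
CMP r3, #0  (cmp 6,0)
BGT L1: taken
r0=25^8=17
r0=M[216]=3
r0=3&63=3
r2=216+4=220
r3=6-2=4
CMP r3, #0  (cmp 4,0)
BGT L1: taken
r0=3^8=11
r0=M[220]=-6
r0=(-6)&63=58
r2=220+4=224
r3=4-2=2
CMP r3, #0  (cmp 2,0)
BGT L1: taken
r0=58^8=50
r0=M[224]=-6
r0=(-6)&63=58
r2=224+4=228
r3=2-2=0
CMP r3, #0  (cmp 0,0)
BGT L1: not taken
r0=58-7=51
STR r0, [204] → M[204]=51
halt.

228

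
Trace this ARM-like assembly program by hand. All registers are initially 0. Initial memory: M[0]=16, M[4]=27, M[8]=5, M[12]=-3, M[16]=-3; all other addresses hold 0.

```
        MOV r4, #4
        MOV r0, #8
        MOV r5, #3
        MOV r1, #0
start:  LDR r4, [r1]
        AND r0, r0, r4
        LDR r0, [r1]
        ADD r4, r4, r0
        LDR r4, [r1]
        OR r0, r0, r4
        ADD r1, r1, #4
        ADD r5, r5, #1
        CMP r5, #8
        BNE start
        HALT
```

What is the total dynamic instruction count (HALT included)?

55

r4=4
r0=8
r5=3
r1=0
r4=M[0]=16
r0=8&16=0
r0=M[0]=16
r4=16+16=32
r4=M[0]=16
r0=16|16=16
r1=0+4=4
r5=3+1=4
CMP r5, #8  (cmp 4,8)
BNE start: taken
r4=M[4]=27
r0=16&27=16
r0=M[4]=27
r4=27+27=54
r4=M[4]=27
r0=27|27=27
r1=4+4=8
r5=4+1=5
CMP r5, #8  (cmp 5,8)
BNE start: taken
r4=M[8]=5
r0=27&5=1
r0=M[8]=5
r4=5+5=10
r4=M[8]=5
r0=5|5=5
r1=8+4=12
r5=5+1=6
CMP r5, #8  (cmp 6,8)
BNE start: taken
r4=M[12]=-3
r0=5&(-3)=5
r0=M[12]=-3
r4=(-3)+(-3)=-6
r4=M[12]=-3
r0=(-3)|(-3)=-3
r1=12+4=16
r5=6+1=7
CMP r5, #8  (cmp 7,8)
BNE start: taken
r4=M[16]=-3
r0=(-3)&(-3)=-3
r0=M[16]=-3
r4=(-3)+(-3)=-6
r4=M[16]=-3
r0=(-3)|(-3)=-3
r1=16+4=20
r5=7+1=8
CMP r5, #8  (cmp 8,8)
BNE start: not taken
halt.
Total executed instructions: 55.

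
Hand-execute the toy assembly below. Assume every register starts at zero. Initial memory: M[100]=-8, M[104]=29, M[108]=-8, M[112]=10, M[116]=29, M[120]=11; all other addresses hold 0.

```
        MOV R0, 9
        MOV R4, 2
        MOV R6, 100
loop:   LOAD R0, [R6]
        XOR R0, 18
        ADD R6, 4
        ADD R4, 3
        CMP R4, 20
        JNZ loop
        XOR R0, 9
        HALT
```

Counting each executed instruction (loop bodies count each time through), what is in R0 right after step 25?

24

MOV R0, 9 → R0=9
MOV R4, 2 → R4=2
MOV R6, 100 → R6=100
LOAD R0, [R6] → R0=M[100]=-8
XOR R0, 18 → R0=(-8)^18=-22
ADD R6, 4 → R6=100+4=104
ADD R4, 3 → R4=2+3=5
CMP R4, 20  (cmp 5,20)
JNZ loop: taken
LOAD R0, [R6] → R0=M[104]=29
XOR R0, 18 → R0=29^18=15
ADD R6, 4 → R6=104+4=108
ADD R4, 3 → R4=5+3=8
CMP R4, 20  (cmp 8,20)
JNZ loop: taken
LOAD R0, [R6] → R0=M[108]=-8
XOR R0, 18 → R0=(-8)^18=-22
ADD R6, 4 → R6=108+4=112
ADD R4, 3 → R4=8+3=11
CMP R4, 20  (cmp 11,20)
JNZ loop: taken
LOAD R0, [R6] → R0=M[112]=10
XOR R0, 18 → R0=10^18=24
ADD R6, 4 → R6=112+4=116
ADD R4, 3 → R4=11+3=14
After step 25: R0 = 24.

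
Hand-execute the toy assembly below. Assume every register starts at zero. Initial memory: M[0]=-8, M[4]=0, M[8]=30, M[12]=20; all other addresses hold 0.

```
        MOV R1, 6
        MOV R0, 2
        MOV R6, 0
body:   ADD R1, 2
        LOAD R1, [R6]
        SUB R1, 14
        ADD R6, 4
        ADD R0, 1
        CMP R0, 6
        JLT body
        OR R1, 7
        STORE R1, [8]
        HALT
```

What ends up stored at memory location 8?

7

R1=6
R0=2
R6=0
R1=6+2=8
R1=M[0]=-8
R1=(-8)-14=-22
R6=0+4=4
R0=2+1=3
CMP R0, 6  (cmp 3,6)
JLT body: taken
R1=(-22)+2=-20
R1=M[4]=0
R1=0-14=-14
R6=4+4=8
R0=3+1=4
CMP R0, 6  (cmp 4,6)
JLT body: taken
R1=(-14)+2=-12
R1=M[8]=30
R1=30-14=16
R6=8+4=12
R0=4+1=5
CMP R0, 6  (cmp 5,6)
JLT body: taken
R1=16+2=18
R1=M[12]=20
R1=20-14=6
R6=12+4=16
R0=5+1=6
CMP R0, 6  (cmp 6,6)
JLT body: not taken
R1=6|7=7
STORE R1, [8] → M[8]=7
halt.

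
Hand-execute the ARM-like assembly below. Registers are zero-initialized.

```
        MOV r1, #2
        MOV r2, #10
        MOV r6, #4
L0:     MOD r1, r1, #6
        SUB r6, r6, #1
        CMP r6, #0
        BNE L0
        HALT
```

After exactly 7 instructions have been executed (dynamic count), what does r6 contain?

3

r1=2
r2=10
r6=4
r1=2%6=2
r6=4-1=3
CMP r6, #0  (cmp 3,0)
BNE L0: taken
After step 7: r6 = 3.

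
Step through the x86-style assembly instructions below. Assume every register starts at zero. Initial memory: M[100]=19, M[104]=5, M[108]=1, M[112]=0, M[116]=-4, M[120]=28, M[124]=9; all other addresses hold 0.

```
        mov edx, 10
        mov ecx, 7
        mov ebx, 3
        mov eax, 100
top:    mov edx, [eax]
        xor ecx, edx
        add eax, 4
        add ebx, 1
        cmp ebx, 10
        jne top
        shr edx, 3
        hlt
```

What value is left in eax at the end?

128

mov edx, 10 → edx=10
mov ecx, 7 → ecx=7
mov ebx, 3 → ebx=3
mov eax, 100 → eax=100
mov edx, [eax] → edx=M[100]=19
xor ecx, edx → ecx=7^19=20
add eax, 4 → eax=100+4=104
add ebx, 1 → ebx=3+1=4
cmp ebx, 10  (cmp 4,10)
jne top: taken
mov edx, [eax] → edx=M[104]=5
xor ecx, edx → ecx=20^5=17
add eax, 4 → eax=104+4=108
add ebx, 1 → ebx=4+1=5
cmp ebx, 10  (cmp 5,10)
jne top: taken
mov edx, [eax] → edx=M[108]=1
xor ecx, edx → ecx=17^1=16
add eax, 4 → eax=108+4=112
add ebx, 1 → ebx=5+1=6
cmp ebx, 10  (cmp 6,10)
jne top: taken
mov edx, [eax] → edx=M[112]=0
xor ecx, edx → ecx=16^0=16
add eax, 4 → eax=112+4=116
add ebx, 1 → ebx=6+1=7
cmp ebx, 10  (cmp 7,10)
jne top: taken
mov edx, [eax] → edx=M[116]=-4
xor ecx, edx → ecx=16^(-4)=-20
add eax, 4 → eax=116+4=120
add ebx, 1 → ebx=7+1=8
cmp ebx, 10  (cmp 8,10)
jne top: taken
mov edx, [eax] → edx=M[120]=28
xor ecx, edx → ecx=(-20)^28=-16
add eax, 4 → eax=120+4=124
add ebx, 1 → ebx=8+1=9
cmp ebx, 10  (cmp 9,10)
jne top: taken
mov edx, [eax] → edx=M[124]=9
xor ecx, edx → ecx=(-16)^9=-7
add eax, 4 → eax=124+4=128
add ebx, 1 → ebx=9+1=10
cmp ebx, 10  (cmp 10,10)
jne top: not taken
shr edx, 3 → edx=9>>3=1
halt.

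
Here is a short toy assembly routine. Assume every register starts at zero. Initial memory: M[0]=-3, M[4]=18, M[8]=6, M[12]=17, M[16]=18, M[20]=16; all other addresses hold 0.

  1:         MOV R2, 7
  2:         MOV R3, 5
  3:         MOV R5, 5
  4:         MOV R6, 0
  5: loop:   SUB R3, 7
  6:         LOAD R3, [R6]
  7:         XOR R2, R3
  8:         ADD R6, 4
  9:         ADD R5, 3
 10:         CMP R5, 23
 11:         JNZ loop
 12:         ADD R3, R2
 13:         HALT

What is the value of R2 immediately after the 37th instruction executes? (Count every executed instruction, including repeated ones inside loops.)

-19

after MOV R2, 7: R2=7
after MOV R3, 5: R3=5
after MOV R5, 5: R5=5
after MOV R6, 0: R6=0
after SUB R3, 7: R3=5-7=-2
after LOAD R3, [R6]: R3=M[0]=-3
after XOR R2, R3: R2=7^(-3)=-6
after ADD R6, 4: R6=0+4=4
after ADD R5, 3: R5=5+3=8
CMP R5, 23  (cmp 8,23)
JNZ loop: taken
after SUB R3, 7: R3=(-3)-7=-10
after LOAD R3, [R6]: R3=M[4]=18
after XOR R2, R3: R2=(-6)^18=-24
after ADD R6, 4: R6=4+4=8
after ADD R5, 3: R5=8+3=11
CMP R5, 23  (cmp 11,23)
JNZ loop: taken
after SUB R3, 7: R3=18-7=11
after LOAD R3, [R6]: R3=M[8]=6
after XOR R2, R3: R2=(-24)^6=-18
after ADD R6, 4: R6=8+4=12
after ADD R5, 3: R5=11+3=14
CMP R5, 23  (cmp 14,23)
JNZ loop: taken
after SUB R3, 7: R3=6-7=-1
after LOAD R3, [R6]: R3=M[12]=17
after XOR R2, R3: R2=(-18)^17=-1
after ADD R6, 4: R6=12+4=16
after ADD R5, 3: R5=14+3=17
CMP R5, 23  (cmp 17,23)
JNZ loop: taken
after SUB R3, 7: R3=17-7=10
after LOAD R3, [R6]: R3=M[16]=18
after XOR R2, R3: R2=(-1)^18=-19
after ADD R6, 4: R6=16+4=20
after ADD R5, 3: R5=17+3=20
After step 37: R2 = -19.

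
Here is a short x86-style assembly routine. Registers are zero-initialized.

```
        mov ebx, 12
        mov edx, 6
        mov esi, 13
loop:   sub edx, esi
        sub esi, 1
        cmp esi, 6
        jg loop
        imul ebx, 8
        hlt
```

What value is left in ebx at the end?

ebx=12
edx=6
esi=13
edx=6-13=-7
esi=13-1=12
cmp esi, 6  (cmp 12,6)
jg loop: taken
edx=(-7)-12=-19
esi=12-1=11
cmp esi, 6  (cmp 11,6)
jg loop: taken
edx=(-19)-11=-30
esi=11-1=10
cmp esi, 6  (cmp 10,6)
jg loop: taken
edx=(-30)-10=-40
esi=10-1=9
cmp esi, 6  (cmp 9,6)
jg loop: taken
edx=(-40)-9=-49
esi=9-1=8
cmp esi, 6  (cmp 8,6)
jg loop: taken
edx=(-49)-8=-57
esi=8-1=7
cmp esi, 6  (cmp 7,6)
jg loop: taken
edx=(-57)-7=-64
esi=7-1=6
cmp esi, 6  (cmp 6,6)
jg loop: not taken
ebx=12*8=96
halt.

96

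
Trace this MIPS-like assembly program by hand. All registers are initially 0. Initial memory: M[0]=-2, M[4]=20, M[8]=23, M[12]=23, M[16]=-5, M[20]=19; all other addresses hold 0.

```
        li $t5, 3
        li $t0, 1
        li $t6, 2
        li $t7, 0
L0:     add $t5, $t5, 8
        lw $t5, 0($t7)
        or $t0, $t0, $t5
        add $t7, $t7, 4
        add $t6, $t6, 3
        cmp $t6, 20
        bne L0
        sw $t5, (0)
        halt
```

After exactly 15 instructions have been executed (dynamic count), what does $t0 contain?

$t5=3
$t0=1
$t6=2
$t7=0
$t5=3+8=11
$t5=M[0]=-2
$t0=1|(-2)=-1
$t7=0+4=4
$t6=2+3=5
cmp $t6, 20  (cmp 5,20)
bne L0: taken
$t5=(-2)+8=6
$t5=M[4]=20
$t0=(-1)|20=-1
$t7=4+4=8
After step 15: $t0 = -1.

-1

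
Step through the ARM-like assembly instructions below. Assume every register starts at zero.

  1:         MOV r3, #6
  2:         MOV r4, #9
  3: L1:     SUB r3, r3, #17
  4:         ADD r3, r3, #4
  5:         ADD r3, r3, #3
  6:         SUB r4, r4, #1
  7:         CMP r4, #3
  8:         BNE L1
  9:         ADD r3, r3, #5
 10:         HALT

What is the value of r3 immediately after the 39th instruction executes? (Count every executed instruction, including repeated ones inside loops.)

-49

r3=6
r4=9
r3=6-17=-11
r3=(-11)+4=-7
r3=(-7)+3=-4
r4=9-1=8
CMP r4, #3  (cmp 8,3)
BNE L1: taken
r3=(-4)-17=-21
r3=(-21)+4=-17
r3=(-17)+3=-14
r4=8-1=7
CMP r4, #3  (cmp 7,3)
BNE L1: taken
r3=(-14)-17=-31
r3=(-31)+4=-27
r3=(-27)+3=-24
r4=7-1=6
CMP r4, #3  (cmp 6,3)
BNE L1: taken
r3=(-24)-17=-41
r3=(-41)+4=-37
r3=(-37)+3=-34
r4=6-1=5
CMP r4, #3  (cmp 5,3)
BNE L1: taken
r3=(-34)-17=-51
r3=(-51)+4=-47
r3=(-47)+3=-44
r4=5-1=4
CMP r4, #3  (cmp 4,3)
BNE L1: taken
r3=(-44)-17=-61
r3=(-61)+4=-57
r3=(-57)+3=-54
r4=4-1=3
CMP r4, #3  (cmp 3,3)
BNE L1: not taken
r3=(-54)+5=-49
After step 39: r3 = -49.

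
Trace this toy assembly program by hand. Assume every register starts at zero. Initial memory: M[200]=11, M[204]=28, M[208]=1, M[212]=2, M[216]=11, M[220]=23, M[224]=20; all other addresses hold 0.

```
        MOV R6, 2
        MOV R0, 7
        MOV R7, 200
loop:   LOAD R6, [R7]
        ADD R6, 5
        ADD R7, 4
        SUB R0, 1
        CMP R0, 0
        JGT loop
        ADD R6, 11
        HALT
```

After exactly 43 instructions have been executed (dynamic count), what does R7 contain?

228

after MOV R6, 2: R6=2
after MOV R0, 7: R0=7
after MOV R7, 200: R7=200
after LOAD R6, [R7]: R6=M[200]=11
after ADD R6, 5: R6=11+5=16
after ADD R7, 4: R7=200+4=204
after SUB R0, 1: R0=7-1=6
CMP R0, 0  (cmp 6,0)
JGT loop: taken
after LOAD R6, [R7]: R6=M[204]=28
after ADD R6, 5: R6=28+5=33
after ADD R7, 4: R7=204+4=208
after SUB R0, 1: R0=6-1=5
CMP R0, 0  (cmp 5,0)
JGT loop: taken
after LOAD R6, [R7]: R6=M[208]=1
after ADD R6, 5: R6=1+5=6
after ADD R7, 4: R7=208+4=212
after SUB R0, 1: R0=5-1=4
CMP R0, 0  (cmp 4,0)
JGT loop: taken
after LOAD R6, [R7]: R6=M[212]=2
after ADD R6, 5: R6=2+5=7
after ADD R7, 4: R7=212+4=216
after SUB R0, 1: R0=4-1=3
CMP R0, 0  (cmp 3,0)
JGT loop: taken
after LOAD R6, [R7]: R6=M[216]=11
after ADD R6, 5: R6=11+5=16
after ADD R7, 4: R7=216+4=220
after SUB R0, 1: R0=3-1=2
CMP R0, 0  (cmp 2,0)
JGT loop: taken
after LOAD R6, [R7]: R6=M[220]=23
after ADD R6, 5: R6=23+5=28
after ADD R7, 4: R7=220+4=224
after SUB R0, 1: R0=2-1=1
CMP R0, 0  (cmp 1,0)
JGT loop: taken
after LOAD R6, [R7]: R6=M[224]=20
after ADD R6, 5: R6=20+5=25
after ADD R7, 4: R7=224+4=228
after SUB R0, 1: R0=1-1=0
After step 43: R7 = 228.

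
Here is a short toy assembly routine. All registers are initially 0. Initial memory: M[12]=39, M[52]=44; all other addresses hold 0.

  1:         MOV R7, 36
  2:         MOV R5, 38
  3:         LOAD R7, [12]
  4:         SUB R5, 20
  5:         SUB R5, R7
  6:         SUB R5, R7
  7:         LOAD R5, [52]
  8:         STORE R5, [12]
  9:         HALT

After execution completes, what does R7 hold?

R7=36
R5=38
R7=M[12]=39
R5=38-20=18
R5=18-39=-21
R5=(-21)-39=-60
R5=M[52]=44
STORE R5, [12] → M[12]=44
halt.

39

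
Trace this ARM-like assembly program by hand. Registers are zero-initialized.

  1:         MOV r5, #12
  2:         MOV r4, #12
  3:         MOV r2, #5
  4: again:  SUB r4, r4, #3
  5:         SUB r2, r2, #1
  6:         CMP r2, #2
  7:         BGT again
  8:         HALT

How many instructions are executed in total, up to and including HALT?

16

MOV r5, #12 → r5=12
MOV r4, #12 → r4=12
MOV r2, #5 → r2=5
SUB r4, r4, #3 → r4=12-3=9
SUB r2, r2, #1 → r2=5-1=4
CMP r2, #2  (cmp 4,2)
BGT again: taken
SUB r4, r4, #3 → r4=9-3=6
SUB r2, r2, #1 → r2=4-1=3
CMP r2, #2  (cmp 3,2)
BGT again: taken
SUB r4, r4, #3 → r4=6-3=3
SUB r2, r2, #1 → r2=3-1=2
CMP r2, #2  (cmp 2,2)
BGT again: not taken
halt.
Total executed instructions: 16.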